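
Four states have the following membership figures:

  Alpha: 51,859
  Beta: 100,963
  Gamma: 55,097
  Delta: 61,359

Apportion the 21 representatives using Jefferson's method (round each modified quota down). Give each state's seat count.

Standard divisor 269278/21 ≈ 12822.762; standard quotas: Alpha 4.044, Beta 7.874, Gamma 4.297, Delta 4.785.
Rounding down gives 4, 7, 4, 4 = 19 seats, so the divisor must be adjusted.
With modified divisor 11700: modified quotas Alpha 4.432, Beta 8.629, Gamma 4.709, Delta 5.244.
Rounding down: Alpha 4, Beta 8, Gamma 4, Delta 5 (total 21).

Alpha 4; Beta 8; Gamma 4; Delta 5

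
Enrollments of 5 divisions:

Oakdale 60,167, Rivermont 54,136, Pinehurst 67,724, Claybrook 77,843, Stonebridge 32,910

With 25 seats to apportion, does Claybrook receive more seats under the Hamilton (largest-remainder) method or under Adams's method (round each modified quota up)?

Hamilton: Oakdale 5, Rivermont 4, Pinehurst 6, Claybrook 7, Stonebridge 3.
Adams: Oakdale 5, Rivermont 5, Pinehurst 6, Claybrook 6, Stonebridge 3.
Claybrook gets 7 under Hamilton and 6 under Adams.

Hamilton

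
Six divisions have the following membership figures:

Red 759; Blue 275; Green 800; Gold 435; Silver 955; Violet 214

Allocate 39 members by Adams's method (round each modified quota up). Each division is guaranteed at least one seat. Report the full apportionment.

Standard divisor 3438/39 ≈ 88.154; standard quotas: Red 8.610, Blue 3.120, Green 9.075, Gold 4.935, Silver 10.833, Violet 2.428.
Rounding up gives 9, 4, 10, 5, 11, 3 = 42 seats, so the divisor must be adjusted.
With modified divisor 95.2: modified quotas Red 7.973, Blue 2.889, Green 8.403, Gold 4.569, Silver 10.032, Violet 2.248.
Rounding up: Red 8, Blue 3, Green 9, Gold 5, Silver 11, Violet 3 (total 39).

Red 8, Blue 3, Green 9, Gold 5, Silver 11, Violet 3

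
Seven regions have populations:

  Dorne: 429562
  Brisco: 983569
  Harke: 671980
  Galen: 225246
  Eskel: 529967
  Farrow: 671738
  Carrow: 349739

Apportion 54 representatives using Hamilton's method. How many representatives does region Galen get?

3

The standard divisor is 3861801/54 ≈ 71514.833.
Standard quotas: Dorne 6.0066, Brisco 13.7534, Harke 9.3964, Galen 3.1496, Eskel 7.4106, Farrow 9.3930, Carrow 4.8904.
Lower quotas: Dorne 6, Brisco 13, Harke 9, Galen 3, Eskel 7, Farrow 9, Carrow 4 (sum 51, leaving 3 seats).
Remainders in descending order: Carrow 0.8904, Brisco 0.7534, Eskel 0.4106, Harke 0.3964, Farrow 0.3930, Galen 0.1496, Dorne 0.0066.
The surplus seats go to Carrow, Brisco, Eskel.
Galen receives 3.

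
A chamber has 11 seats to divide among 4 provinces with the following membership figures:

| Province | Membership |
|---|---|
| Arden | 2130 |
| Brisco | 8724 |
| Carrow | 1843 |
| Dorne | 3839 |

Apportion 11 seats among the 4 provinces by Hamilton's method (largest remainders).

Arden=1, Brisco=6, Carrow=1, Dorne=3

The standard divisor is 16536/11 ≈ 1503.273.
Standard quotas: Arden 1.4169, Brisco 5.8033, Carrow 1.2260, Dorne 2.5538.
Lower quotas: Arden 1, Brisco 5, Carrow 1, Dorne 2 (sum 9, leaving 2 seats).
Remainders in descending order: Brisco 0.8033, Dorne 0.5538, Arden 0.4169, Carrow 0.2260.
Largest remainders: Brisco, Dorne receive the extra seats.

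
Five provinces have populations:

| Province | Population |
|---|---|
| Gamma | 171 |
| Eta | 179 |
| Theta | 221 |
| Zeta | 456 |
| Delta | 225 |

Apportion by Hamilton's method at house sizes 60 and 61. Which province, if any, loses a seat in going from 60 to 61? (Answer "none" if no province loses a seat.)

At 60 seats: Gamma 8, Eta 8, Theta 11, Zeta 22, Delta 11.
At 61 seats: Gamma 8, Eta 9, Theta 11, Zeta 22, Delta 11.
No province's allocation decreased.

none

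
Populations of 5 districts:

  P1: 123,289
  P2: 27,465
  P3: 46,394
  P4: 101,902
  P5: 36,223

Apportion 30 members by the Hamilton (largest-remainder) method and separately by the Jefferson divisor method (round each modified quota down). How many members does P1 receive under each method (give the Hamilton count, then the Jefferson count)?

Hamilton: P1 11, P2 3, P3 4, P4 9, P5 3.
Jefferson: P1 12, P2 2, P3 4, P4 9, P5 3.
P1 gets 11 under Hamilton and 12 under Jefferson.

11 and 12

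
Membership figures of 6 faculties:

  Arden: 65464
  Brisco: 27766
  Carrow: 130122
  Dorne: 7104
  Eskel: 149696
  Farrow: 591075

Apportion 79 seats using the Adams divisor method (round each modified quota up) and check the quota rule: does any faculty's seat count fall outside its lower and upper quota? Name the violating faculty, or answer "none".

Farrow

Standard quotas: Arden 5.325, Brisco 2.258, Carrow 10.584, Dorne 0.578, Eskel 12.176, Farrow 48.078.
Adams allocation: Arden 6, Brisco 3, Carrow 11, Dorne 1, Eskel 12, Farrow 46.
Farrow has quota 48.078 (lower 48, upper 49) but receives 46 — outside the quota interval.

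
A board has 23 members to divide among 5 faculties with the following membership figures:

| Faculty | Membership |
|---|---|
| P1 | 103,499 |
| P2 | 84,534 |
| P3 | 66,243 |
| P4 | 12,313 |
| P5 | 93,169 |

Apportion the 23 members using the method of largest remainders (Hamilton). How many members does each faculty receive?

P1 7; P2 5; P3 4; P4 1; P5 6

The standard divisor is 359758/23 ≈ 15641.652.
Standard quotas: P1 6.6169, P2 5.4044, P3 4.2350, P4 0.7872, P5 5.9565.
Lower quotas: P1 6, P2 5, P3 4, P4 0, P5 5 (sum 20, leaving 3 seats).
Remainders in descending order: P5 0.9565, P4 0.7872, P1 0.6169, P2 0.4044, P3 0.2350.
Largest remainders: P5, P4, P1 receive the extra seats.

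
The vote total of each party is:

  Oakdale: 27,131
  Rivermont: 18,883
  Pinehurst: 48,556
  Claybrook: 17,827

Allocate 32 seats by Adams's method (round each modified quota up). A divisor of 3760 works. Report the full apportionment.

With modified divisor 3760: modified quotas Oakdale 7.216, Rivermont 5.022, Pinehurst 12.914, Claybrook 4.741.
Rounding up: Oakdale 8, Rivermont 6, Pinehurst 13, Claybrook 5 (total 32).

Oakdale 8, Rivermont 6, Pinehurst 13, Claybrook 5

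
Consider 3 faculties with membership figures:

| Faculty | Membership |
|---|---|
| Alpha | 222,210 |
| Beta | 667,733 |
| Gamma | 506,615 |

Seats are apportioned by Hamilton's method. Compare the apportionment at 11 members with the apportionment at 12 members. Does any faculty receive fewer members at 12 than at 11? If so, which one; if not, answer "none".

none

At 11 seats: Alpha 2, Beta 5, Gamma 4.
At 12 seats: Alpha 2, Beta 6, Gamma 4.
No faculty's allocation decreased.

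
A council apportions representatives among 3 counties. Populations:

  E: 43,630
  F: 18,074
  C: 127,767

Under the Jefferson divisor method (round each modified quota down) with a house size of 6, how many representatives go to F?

Standard divisor 189471/6 ≈ 31578.5; standard quotas: E 1.382, F 0.572, C 4.046.
Rounding down gives 1, 0, 4 = 5 seats, so the divisor must be adjusted.
With modified divisor 23700: modified quotas E 1.841, F 0.763, C 5.391.
Rounding down: E 1, F 0, C 5 (total 6).
F receives 0.

0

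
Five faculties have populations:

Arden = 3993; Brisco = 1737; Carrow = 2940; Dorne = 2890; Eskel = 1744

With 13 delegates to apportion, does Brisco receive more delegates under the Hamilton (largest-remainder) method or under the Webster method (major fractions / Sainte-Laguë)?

Hamilton: Arden 4, Brisco 1, Carrow 3, Dorne 3, Eskel 2.
Webster: Arden 3, Brisco 2, Carrow 3, Dorne 3, Eskel 2.
Brisco gets 1 under Hamilton and 2 under Webster.

Webster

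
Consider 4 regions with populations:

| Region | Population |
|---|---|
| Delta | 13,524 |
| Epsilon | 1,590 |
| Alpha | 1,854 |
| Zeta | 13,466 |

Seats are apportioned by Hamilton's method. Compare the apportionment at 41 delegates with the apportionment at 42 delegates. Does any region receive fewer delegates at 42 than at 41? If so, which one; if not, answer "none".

At 41 seats: Delta 18, Epsilon 2, Alpha 3, Zeta 18.
At 42 seats: Delta 19, Epsilon 2, Alpha 2, Zeta 19.
Alpha drops from 3 to 2.

Alpha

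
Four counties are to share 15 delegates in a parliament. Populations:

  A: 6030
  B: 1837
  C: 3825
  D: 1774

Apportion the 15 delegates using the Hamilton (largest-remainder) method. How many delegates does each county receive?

The standard divisor is 13466/15 ≈ 897.733.
Standard quotas: A 6.7169, B 2.0463, C 4.2607, D 1.9761.
Lower quotas: A 6, B 2, C 4, D 1 (sum 13, leaving 2 seats).
Remainders in descending order: D 0.9761, A 0.7169, C 0.2607, B 0.0463.
Largest remainders: D, A receive the extra seats.

A 7, B 2, C 4, D 2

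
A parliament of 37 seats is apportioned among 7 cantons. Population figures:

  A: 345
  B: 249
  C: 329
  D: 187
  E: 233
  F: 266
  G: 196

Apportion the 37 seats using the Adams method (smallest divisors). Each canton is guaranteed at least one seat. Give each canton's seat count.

Standard divisor 1805/37 ≈ 48.784; standard quotas: A 7.072, B 5.104, C 6.744, D 3.833, E 4.776, F 5.453, G 4.018.
Rounding up gives 8, 6, 7, 4, 5, 6, 5 = 41 seats, so the divisor must be adjusted.
With modified divisor 54: modified quotas A 6.389, B 4.611, C 6.093, D 3.463, E 4.315, F 4.926, G 3.630.
Rounding up: A 7, B 5, C 7, D 4, E 5, F 5, G 4 (total 37).

A: 7; B: 5; C: 7; D: 4; E: 5; F: 5; G: 4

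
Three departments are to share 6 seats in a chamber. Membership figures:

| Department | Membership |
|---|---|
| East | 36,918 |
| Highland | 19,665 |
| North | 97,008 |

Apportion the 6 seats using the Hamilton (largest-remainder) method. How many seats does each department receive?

East: 1, Highland: 1, North: 4

Standard divisor: 153591 ÷ 6 ≈ 25598.5.
Standard quotas: East 1.4422, Highland 0.7682, North 3.7896.
Lower quotas: East 1, Highland 0, North 3 (sum 4, leaving 2 seats).
Remainders in descending order: North 0.7896, Highland 0.7682, East 0.4422.
Largest remainders: North, Highland receive the extra seats.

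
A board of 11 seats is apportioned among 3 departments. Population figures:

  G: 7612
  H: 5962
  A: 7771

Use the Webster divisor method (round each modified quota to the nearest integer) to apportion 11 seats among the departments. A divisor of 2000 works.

G 4, H 3, A 4

With modified divisor 2000: modified quotas G 3.806, H 2.981, A 3.885.
Rounding to the nearest integer: G 4, H 3, A 4 (total 11).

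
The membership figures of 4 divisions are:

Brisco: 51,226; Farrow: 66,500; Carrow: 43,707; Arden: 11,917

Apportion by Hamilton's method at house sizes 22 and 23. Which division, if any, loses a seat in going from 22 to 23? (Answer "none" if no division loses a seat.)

Arden

At 22 seats: Brisco 6, Farrow 8, Carrow 6, Arden 2.
At 23 seats: Brisco 7, Farrow 9, Carrow 6, Arden 1.
Arden drops from 2 to 1.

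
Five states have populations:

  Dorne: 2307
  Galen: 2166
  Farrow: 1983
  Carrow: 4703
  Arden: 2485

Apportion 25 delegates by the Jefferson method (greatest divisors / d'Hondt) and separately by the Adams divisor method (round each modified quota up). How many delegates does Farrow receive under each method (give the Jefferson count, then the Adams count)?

3 and 4

Jefferson: Dorne 4, Galen 4, Farrow 3, Carrow 9, Arden 5.
Adams: Dorne 4, Galen 4, Farrow 4, Carrow 8, Arden 5.
Farrow gets 3 under Jefferson and 4 under Adams.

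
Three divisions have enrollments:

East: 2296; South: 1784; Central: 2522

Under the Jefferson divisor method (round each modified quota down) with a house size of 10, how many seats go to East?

Standard divisor 6602/10 ≈ 660.2; standard quotas: East 3.478, South 2.702, Central 3.820.
Rounding down gives 3, 2, 3 = 8 seats, so the divisor must be adjusted.
With modified divisor 580: modified quotas East 3.959, South 3.076, Central 4.348.
Rounding down: East 3, South 3, Central 4 (total 10).
East receives 3.

3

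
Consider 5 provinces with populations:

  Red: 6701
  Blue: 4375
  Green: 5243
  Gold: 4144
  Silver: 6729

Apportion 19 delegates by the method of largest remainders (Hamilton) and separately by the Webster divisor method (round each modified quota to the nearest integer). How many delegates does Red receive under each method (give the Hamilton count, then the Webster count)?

Hamilton: Red 5, Blue 3, Green 3, Gold 3, Silver 5.
Webster: Red 4, Blue 3, Green 4, Gold 3, Silver 5.
Red gets 5 under Hamilton and 4 under Webster.

5 and 4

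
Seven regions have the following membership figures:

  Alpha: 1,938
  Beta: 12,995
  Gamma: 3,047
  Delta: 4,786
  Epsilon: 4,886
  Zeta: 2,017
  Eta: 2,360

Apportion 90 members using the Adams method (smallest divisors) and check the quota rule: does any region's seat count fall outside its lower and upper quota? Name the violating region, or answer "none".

Beta

Standard quotas: Alpha 5.446, Beta 36.515, Gamma 8.562, Delta 13.448, Epsilon 13.729, Zeta 5.668, Eta 6.631.
Adams allocation: Alpha 6, Beta 35, Gamma 9, Delta 13, Epsilon 14, Zeta 6, Eta 7.
Beta has quota 36.515 (lower 36, upper 37) but receives 35 — outside the quota interval.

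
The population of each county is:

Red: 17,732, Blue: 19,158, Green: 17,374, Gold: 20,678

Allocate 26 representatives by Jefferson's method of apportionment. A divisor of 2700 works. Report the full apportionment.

With modified divisor 2700: modified quotas Red 6.567, Blue 7.096, Green 6.435, Gold 7.659.
Rounding down: Red 6, Blue 7, Green 6, Gold 7 (total 26).

Red 6, Blue 7, Green 6, Gold 7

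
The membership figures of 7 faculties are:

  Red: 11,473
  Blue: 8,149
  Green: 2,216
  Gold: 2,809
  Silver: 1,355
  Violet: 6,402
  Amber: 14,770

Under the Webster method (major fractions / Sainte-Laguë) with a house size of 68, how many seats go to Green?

Standard divisor 47174/68 ≈ 693.735; standard quotas: Red 16.538, Blue 11.747, Green 3.194, Gold 4.049, Silver 1.953, Violet 9.228, Amber 21.291.
Rounding to the nearest integer gives Red 17, Blue 12, Green 3, Gold 4, Silver 2, Violet 9, Amber 21 — total 68, matching the house size, so no adjustment is needed.
Green receives 3.

3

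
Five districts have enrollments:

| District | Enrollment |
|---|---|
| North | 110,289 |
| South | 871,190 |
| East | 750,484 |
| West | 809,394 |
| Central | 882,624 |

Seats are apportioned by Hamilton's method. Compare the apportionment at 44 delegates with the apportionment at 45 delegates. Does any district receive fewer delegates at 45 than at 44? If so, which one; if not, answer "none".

North

At 44 seats: North 2, South 11, East 10, West 10, Central 11.
At 45 seats: North 1, South 11, East 10, West 11, Central 12.
North drops from 2 to 1.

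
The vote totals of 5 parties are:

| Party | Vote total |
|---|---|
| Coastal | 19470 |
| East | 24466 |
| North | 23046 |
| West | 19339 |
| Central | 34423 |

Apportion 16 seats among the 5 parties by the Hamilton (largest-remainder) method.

Coastal 3; East 3; North 3; West 3; Central 4

The standard divisor is 120744/16 ≈ 7546.5.
Standard quotas: Coastal 2.5800, East 3.2420, North 3.0539, West 2.5626, Central 4.5615.
Lower quotas: Coastal 2, East 3, North 3, West 2, Central 4 (sum 14, leaving 2 seats).
Remainders in descending order: Coastal 0.5800, West 0.5626, Central 0.5615, East 0.2420, North 0.0539.
Largest remainders: Coastal, West receive the extra seats.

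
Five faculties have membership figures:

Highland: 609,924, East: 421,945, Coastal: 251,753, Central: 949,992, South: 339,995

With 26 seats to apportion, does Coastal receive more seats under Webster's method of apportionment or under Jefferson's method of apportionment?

Webster

Webster: Highland 6, East 4, Coastal 3, Central 10, South 3.
Jefferson: Highland 7, East 4, Coastal 2, Central 10, South 3.
Coastal gets 3 under Webster and 2 under Jefferson.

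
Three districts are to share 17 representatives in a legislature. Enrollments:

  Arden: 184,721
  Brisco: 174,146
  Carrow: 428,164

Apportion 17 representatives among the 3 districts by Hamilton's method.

Arden 4, Brisco 4, Carrow 9

The standard divisor is 787031/17 ≈ 46295.941.
Standard quotas: Arden 3.9900, Brisco 3.7616, Carrow 9.2484.
Lower quotas: Arden 3, Brisco 3, Carrow 9 (sum 15, leaving 2 seats).
Remainders in descending order: Arden 0.9900, Brisco 0.7616, Carrow 0.2484.
Largest remainders: Arden, Brisco receive the extra seats.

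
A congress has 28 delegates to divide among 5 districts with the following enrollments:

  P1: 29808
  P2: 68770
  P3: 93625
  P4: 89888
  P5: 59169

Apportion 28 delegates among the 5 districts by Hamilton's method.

Total 341260; standard divisor 341260/28 ≈ 12187.857.
Standard quotas: P1 2.4457, P2 5.6425, P3 7.6818, P4 7.3752, P5 4.8548.
Lower quotas: P1 2, P2 5, P3 7, P4 7, P5 4 (sum 25, leaving 3 seats).
Remainders in descending order: P5 0.8548, P3 0.6818, P2 0.6425, P1 0.4457, P4 0.3752.
The surplus seats go to P5, P3, P2.

P1 2, P2 6, P3 8, P4 7, P5 5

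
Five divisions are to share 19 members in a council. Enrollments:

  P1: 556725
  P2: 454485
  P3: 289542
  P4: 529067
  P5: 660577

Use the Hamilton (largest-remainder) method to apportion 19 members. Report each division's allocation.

P1=4, P2=4, P3=2, P4=4, P5=5

Total 2490396; standard divisor 2490396/19 ≈ 131073.474.
Standard quotas: P1 4.2474, P2 3.4674, P3 2.2090, P4 4.0364, P5 5.0397.
Lower quotas: P1 4, P2 3, P3 2, P4 4, P5 5 (sum 18, leaving 1 seat).
Remainders in descending order: P2 0.4674, P1 0.2474, P3 0.2090, P5 0.0397, P4 0.0364.
The surplus seat goes to P2.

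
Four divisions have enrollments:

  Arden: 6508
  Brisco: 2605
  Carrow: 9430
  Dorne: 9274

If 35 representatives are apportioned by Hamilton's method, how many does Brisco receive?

3

Standard divisor: 27817 ÷ 35 ≈ 794.771.
Standard quotas: Arden 8.1885, Brisco 3.2777, Carrow 11.8650, Dorne 11.6688.
Lower quotas: Arden 8, Brisco 3, Carrow 11, Dorne 11 (sum 33, leaving 2 seats).
Remainders in descending order: Carrow 0.8650, Dorne 0.6688, Brisco 0.2777, Arden 0.1885.
Largest remainders: Carrow, Dorne receive the extra seats.
Brisco receives 3.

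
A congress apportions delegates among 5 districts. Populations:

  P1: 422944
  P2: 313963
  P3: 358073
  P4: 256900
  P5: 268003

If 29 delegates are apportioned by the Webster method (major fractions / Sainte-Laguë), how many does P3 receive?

6

Standard divisor 1619883/29 ≈ 55858.034; standard quotas: P1 7.572, P2 5.621, P3 6.410, P4 4.599, P5 4.798.
Rounding to the nearest integer gives 8, 6, 6, 5, 5 = 30 seats, so the divisor must be adjusted.
With modified divisor 56700: modified quotas P1 7.459, P2 5.537, P3 6.315, P4 4.531, P5 4.727.
Rounding to the nearest integer: P1 7, P2 6, P3 6, P4 5, P5 5 (total 29).
P3 receives 6.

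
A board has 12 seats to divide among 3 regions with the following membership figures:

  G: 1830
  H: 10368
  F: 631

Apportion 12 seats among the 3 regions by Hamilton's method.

G 2, H 10, F 0

Standard divisor: 12829 ÷ 12 ≈ 1069.083.
Standard quotas: G 1.7117, H 9.6980, F 0.5902.
Lower quotas: G 1, H 9, F 0 (sum 10, leaving 2 seats).
Remainders in descending order: G 0.7117, H 0.6980, F 0.5902.
Largest remainders: G, H receive the extra seats.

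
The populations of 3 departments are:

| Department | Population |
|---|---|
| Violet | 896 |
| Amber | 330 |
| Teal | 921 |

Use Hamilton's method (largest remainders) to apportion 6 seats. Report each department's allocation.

The standard divisor is 2147/6 ≈ 357.833.
Standard quotas: Violet 2.504, Amber 0.922, Teal 2.574.
Lower quotas: Violet 2, Amber 0, Teal 2 (sum 4, leaving 2 seats).
Remainders in descending order: Amber 0.922, Teal 0.574, Violet 0.504.
The surplus seats go to Amber, Teal.

Violet=2, Amber=1, Teal=3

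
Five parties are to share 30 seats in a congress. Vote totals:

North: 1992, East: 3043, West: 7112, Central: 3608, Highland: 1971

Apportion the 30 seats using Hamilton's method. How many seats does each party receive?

Total 17726; standard divisor 17726/30 ≈ 590.867.
Standard quotas: North 3.3713, East 5.1501, West 12.0366, Central 6.1063, Highland 3.3358.
Lower quotas: North 3, East 5, West 12, Central 6, Highland 3 (sum 29, leaving 1 seat).
Remainders in descending order: North 0.3713, Highland 0.3358, East 0.1501, Central 0.1063, West 0.0366.
Largest remainder: North receives the extra seat.

North 4, East 5, West 12, Central 6, Highland 3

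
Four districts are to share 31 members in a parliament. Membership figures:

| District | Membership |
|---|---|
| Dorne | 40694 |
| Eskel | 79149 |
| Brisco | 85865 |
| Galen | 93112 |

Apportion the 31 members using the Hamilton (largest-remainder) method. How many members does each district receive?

Dorne: 4; Eskel: 8; Brisco: 9; Galen: 10

Standard divisor: 298820 ÷ 31 ≈ 9639.355.
Standard quotas: Dorne 4.2217, Eskel 8.2110, Brisco 8.9078, Galen 9.6596.
Lower quotas: Dorne 4, Eskel 8, Brisco 8, Galen 9 (sum 29, leaving 2 seats).
Remainders in descending order: Brisco 0.9078, Galen 0.6596, Dorne 0.2217, Eskel 0.2110.
The surplus seats go to Brisco, Galen.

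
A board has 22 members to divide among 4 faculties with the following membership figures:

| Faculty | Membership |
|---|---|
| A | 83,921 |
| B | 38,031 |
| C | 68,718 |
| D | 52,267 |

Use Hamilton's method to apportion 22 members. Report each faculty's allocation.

A 8, B 3, C 6, D 5

Standard divisor: 242937 ÷ 22 ≈ 11042.591.
Standard quotas: A 7.5998, B 3.4440, C 6.2230, D 4.7332.
Lower quotas: A 7, B 3, C 6, D 4 (sum 20, leaving 2 seats).
Remainders in descending order: D 0.7332, A 0.5998, B 0.4440, C 0.2230.
Largest remainders: D, A receive the extra seats.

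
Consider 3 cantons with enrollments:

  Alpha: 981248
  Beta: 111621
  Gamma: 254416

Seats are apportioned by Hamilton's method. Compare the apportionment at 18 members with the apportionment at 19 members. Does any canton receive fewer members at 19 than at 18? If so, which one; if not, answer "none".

Beta

At 18 seats: Alpha 13, Beta 2, Gamma 3.
At 19 seats: Alpha 14, Beta 1, Gamma 4.
Beta drops from 2 to 1.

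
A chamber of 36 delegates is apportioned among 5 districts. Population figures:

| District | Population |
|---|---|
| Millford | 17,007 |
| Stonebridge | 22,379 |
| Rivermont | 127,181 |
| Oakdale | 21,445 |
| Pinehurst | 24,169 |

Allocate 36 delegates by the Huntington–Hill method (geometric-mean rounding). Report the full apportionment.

With divisor 6054: modified quotas Millford 2.809, Stonebridge 3.697, Rivermont 21.008, Oakdale 3.542, Pinehurst 3.992.
Geometric-mean thresholds: Millford √(2·3)=2.449, Stonebridge √(3·4)=3.464, Rivermont √(21·22)=21.494, Oakdale √(3·4)=3.464, Pinehurst √(3·4)=3.464.
Each quota rounded against its threshold gives Millford 3, Stonebridge 4, Rivermont 21, Oakdale 4, Pinehurst 4 (total 36).

Millford: 3, Stonebridge: 4, Rivermont: 21, Oakdale: 4, Pinehurst: 4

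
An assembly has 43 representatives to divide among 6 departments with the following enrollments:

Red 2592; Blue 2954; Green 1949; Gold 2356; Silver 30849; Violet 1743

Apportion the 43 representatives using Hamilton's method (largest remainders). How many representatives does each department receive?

The standard divisor is 42443/43 ≈ 987.047.
Standard quotas: Red 2.6260, Blue 2.9928, Green 1.9746, Gold 2.3869, Silver 31.2538, Violet 1.7659.
Lower quotas: Red 2, Blue 2, Green 1, Gold 2, Silver 31, Violet 1 (sum 39, leaving 4 seats).
Remainders in descending order: Blue 0.9928, Green 0.9746, Violet 0.7659, Red 0.6260, Gold 0.3869, Silver 0.2538.
Largest remainders: Blue, Green, Violet, Red receive the extra seats.

Red 3, Blue 3, Green 2, Gold 2, Silver 31, Violet 2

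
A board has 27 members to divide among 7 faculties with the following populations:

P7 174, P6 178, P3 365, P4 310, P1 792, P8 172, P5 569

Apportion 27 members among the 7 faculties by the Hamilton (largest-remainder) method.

P7: 2, P6: 2, P3: 4, P4: 3, P1: 8, P8: 2, P5: 6

Standard divisor: 2560 ÷ 27 ≈ 94.815.
Standard quotas: P7 1.835, P6 1.877, P3 3.850, P4 3.270, P1 8.353, P8 1.814, P5 6.001.
Lower quotas: P7 1, P6 1, P3 3, P4 3, P1 8, P8 1, P5 6 (sum 23, leaving 4 seats).
Remainders in descending order: P6 0.877, P3 0.850, P7 0.835, P8 0.814, P1 0.353, P4 0.270, P5 0.001.
Largest remainders: P6, P3, P7, P8 receive the extra seats.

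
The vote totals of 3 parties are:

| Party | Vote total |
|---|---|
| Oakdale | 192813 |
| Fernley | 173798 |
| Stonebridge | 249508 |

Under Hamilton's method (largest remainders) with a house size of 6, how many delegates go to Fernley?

2

Standard divisor: 616119 ÷ 6 ≈ 102686.5.
Standard quotas: Oakdale 1.8777, Fernley 1.6925, Stonebridge 2.4298.
Lower quotas: Oakdale 1, Fernley 1, Stonebridge 2 (sum 4, leaving 2 seats).
Remainders in descending order: Oakdale 0.8777, Fernley 0.6925, Stonebridge 0.4298.
The surplus seats go to Oakdale, Fernley.
Fernley receives 2.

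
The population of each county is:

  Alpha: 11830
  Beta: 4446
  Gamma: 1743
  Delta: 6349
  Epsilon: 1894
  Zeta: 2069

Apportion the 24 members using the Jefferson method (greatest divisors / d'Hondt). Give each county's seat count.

Alpha=11, Beta=4, Gamma=1, Delta=6, Epsilon=1, Zeta=1

Standard divisor 28331/24 ≈ 1180.458; standard quotas: Alpha 10.022, Beta 3.766, Gamma 1.477, Delta 5.378, Epsilon 1.604, Zeta 1.753.
Rounding down gives 10, 3, 1, 5, 1, 1 = 21 seats, so the divisor must be adjusted.
With modified divisor 1050: modified quotas Alpha 11.267, Beta 4.234, Gamma 1.660, Delta 6.047, Epsilon 1.804, Zeta 1.970.
Rounding down: Alpha 11, Beta 4, Gamma 1, Delta 6, Epsilon 1, Zeta 1 (total 24).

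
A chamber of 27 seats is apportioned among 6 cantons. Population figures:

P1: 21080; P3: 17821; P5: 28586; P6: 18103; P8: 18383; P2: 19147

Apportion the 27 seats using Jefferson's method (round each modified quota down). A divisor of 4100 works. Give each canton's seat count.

With modified divisor 4100: modified quotas P1 5.141, P3 4.347, P5 6.972, P6 4.415, P8 4.484, P2 4.670.
Rounding down: P1 5, P3 4, P5 6, P6 4, P8 4, P2 4 (total 27).

P1 5; P3 4; P5 6; P6 4; P8 4; P2 4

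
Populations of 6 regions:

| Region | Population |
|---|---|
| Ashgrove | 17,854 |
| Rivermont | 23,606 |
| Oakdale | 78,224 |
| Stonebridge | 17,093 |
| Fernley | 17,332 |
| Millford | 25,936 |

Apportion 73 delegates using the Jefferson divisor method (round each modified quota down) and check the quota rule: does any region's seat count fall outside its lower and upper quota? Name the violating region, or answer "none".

Oakdale

Standard quotas: Ashgrove 7.239, Rivermont 9.571, Oakdale 31.716, Stonebridge 6.930, Fernley 7.027, Millford 10.516.
Jefferson allocation: Ashgrove 7, Rivermont 9, Oakdale 33, Stonebridge 7, Fernley 7, Millford 10.
Oakdale has quota 31.716 (lower 31, upper 32) but receives 33 — outside the quota interval.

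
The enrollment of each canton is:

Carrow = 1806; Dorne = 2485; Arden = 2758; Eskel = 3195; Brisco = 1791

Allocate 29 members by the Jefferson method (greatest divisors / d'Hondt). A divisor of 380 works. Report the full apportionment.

With modified divisor 380: modified quotas Carrow 4.753, Dorne 6.539, Arden 7.258, Eskel 8.408, Brisco 4.713.
Rounding down: Carrow 4, Dorne 6, Arden 7, Eskel 8, Brisco 4 (total 29).

Carrow 4, Dorne 6, Arden 7, Eskel 8, Brisco 4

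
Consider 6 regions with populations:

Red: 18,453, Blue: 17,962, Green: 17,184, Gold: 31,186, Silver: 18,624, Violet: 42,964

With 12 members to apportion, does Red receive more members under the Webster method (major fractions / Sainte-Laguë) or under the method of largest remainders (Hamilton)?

Webster

Webster: Red 2, Blue 1, Green 1, Gold 3, Silver 2, Violet 3.
Hamilton: Red 1, Blue 1, Green 1, Gold 3, Silver 2, Violet 4.
Red gets 2 under Webster and 1 under Hamilton.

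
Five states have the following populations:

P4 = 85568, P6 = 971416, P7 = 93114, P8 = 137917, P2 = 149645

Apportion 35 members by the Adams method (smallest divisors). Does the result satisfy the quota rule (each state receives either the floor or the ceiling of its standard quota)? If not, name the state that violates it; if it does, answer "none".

Standard quotas: P4 2.083, P6 23.649, P7 2.267, P8 3.358, P2 3.643.
Adams allocation: P4 2, P6 22, P7 3, P8 4, P2 4.
P6 has quota 23.649 (lower 23, upper 24) but receives 22 — outside the quota interval.

P6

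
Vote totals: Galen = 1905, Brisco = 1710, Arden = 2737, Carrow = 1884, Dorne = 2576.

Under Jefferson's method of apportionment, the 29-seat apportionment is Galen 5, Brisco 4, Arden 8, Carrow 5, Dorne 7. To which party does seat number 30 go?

Brisco

Priority for the next seat is population ÷ (current seats + 1).
Priorities: Galen 317.500, Brisco 342.000, Arden 304.111, Carrow 314.000, Dorne 322.000.
Highest priority: Brisco.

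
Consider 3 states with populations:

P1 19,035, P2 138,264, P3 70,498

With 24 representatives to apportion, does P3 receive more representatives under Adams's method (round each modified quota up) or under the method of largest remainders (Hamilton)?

Adams: P1 2, P2 14, P3 8.
Hamilton: P1 2, P2 15, P3 7.
P3 gets 8 under Adams and 7 under Hamilton.

Adams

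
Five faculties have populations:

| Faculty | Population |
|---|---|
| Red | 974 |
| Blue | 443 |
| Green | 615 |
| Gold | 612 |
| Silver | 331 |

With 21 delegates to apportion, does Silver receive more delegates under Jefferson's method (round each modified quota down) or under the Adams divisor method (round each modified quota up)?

Jefferson: Red 7, Blue 3, Green 5, Gold 4, Silver 2.
Adams: Red 7, Blue 3, Green 4, Gold 4, Silver 3.
Silver gets 2 under Jefferson and 3 under Adams.

Adams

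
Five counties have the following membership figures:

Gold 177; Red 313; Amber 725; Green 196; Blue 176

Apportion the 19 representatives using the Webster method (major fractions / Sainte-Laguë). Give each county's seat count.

Standard divisor 1587/19 ≈ 83.526; standard quotas: Gold 2.119, Red 3.747, Amber 8.680, Green 2.347, Blue 2.107.
Rounding to the nearest integer gives Gold 2, Red 4, Amber 9, Green 2, Blue 2 — total 19, matching the house size, so no adjustment is needed.

Gold=2, Red=4, Amber=9, Green=2, Blue=2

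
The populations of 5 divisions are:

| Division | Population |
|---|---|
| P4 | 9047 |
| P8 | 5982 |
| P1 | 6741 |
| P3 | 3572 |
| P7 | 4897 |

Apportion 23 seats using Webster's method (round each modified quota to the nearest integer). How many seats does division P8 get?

4

Standard divisor 30239/23 ≈ 1314.739; standard quotas: P4 6.881, P8 4.550, P1 5.127, P3 2.717, P7 3.725.
Rounding to the nearest integer gives 7, 5, 5, 3, 4 = 24 seats, so the divisor must be adjusted.
With modified divisor 1360: modified quotas P4 6.652, P8 4.399, P1 4.957, P3 2.626, P7 3.601.
Rounding to the nearest integer: P4 7, P8 4, P1 5, P3 3, P7 4 (total 23).
P8 receives 4.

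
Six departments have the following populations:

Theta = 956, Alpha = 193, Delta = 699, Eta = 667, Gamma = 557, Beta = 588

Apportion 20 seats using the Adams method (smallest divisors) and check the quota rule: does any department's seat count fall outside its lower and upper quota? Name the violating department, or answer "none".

none

Standard quotas: Theta 5.224, Alpha 1.055, Delta 3.820, Eta 3.645, Gamma 3.044, Beta 3.213.
Adams allocation: Theta 5, Alpha 1, Delta 4, Eta 4, Gamma 3, Beta 3.
Every allocation lies between the lower and upper quota.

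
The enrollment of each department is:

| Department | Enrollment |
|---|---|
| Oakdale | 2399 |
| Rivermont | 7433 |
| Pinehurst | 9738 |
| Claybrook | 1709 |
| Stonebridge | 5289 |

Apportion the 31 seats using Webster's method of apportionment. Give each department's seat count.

Standard divisor 26568/31 ≈ 857.032; standard quotas: Oakdale 2.799, Rivermont 8.673, Pinehurst 11.362, Claybrook 1.994, Stonebridge 6.171.
Rounding to the nearest integer gives Oakdale 3, Rivermont 9, Pinehurst 11, Claybrook 2, Stonebridge 6 — total 31, matching the house size, so no adjustment is needed.

Oakdale 3, Rivermont 9, Pinehurst 11, Claybrook 2, Stonebridge 6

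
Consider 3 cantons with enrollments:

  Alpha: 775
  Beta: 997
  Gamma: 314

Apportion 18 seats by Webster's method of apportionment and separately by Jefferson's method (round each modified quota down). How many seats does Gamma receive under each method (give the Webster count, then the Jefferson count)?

Webster: Alpha 7, Beta 8, Gamma 3.
Jefferson: Alpha 7, Beta 9, Gamma 2.
Gamma gets 3 under Webster and 2 under Jefferson.

3 and 2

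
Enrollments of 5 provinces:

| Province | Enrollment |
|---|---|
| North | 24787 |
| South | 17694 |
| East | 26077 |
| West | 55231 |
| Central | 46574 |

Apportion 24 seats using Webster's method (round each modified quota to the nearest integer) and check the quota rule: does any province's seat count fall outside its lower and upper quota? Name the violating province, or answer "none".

none

Standard quotas: North 3.492, South 2.493, East 3.674, West 7.781, Central 6.561.
Webster allocation: North 3, South 2, East 4, West 8, Central 7.
Every allocation lies between the lower and upper quota.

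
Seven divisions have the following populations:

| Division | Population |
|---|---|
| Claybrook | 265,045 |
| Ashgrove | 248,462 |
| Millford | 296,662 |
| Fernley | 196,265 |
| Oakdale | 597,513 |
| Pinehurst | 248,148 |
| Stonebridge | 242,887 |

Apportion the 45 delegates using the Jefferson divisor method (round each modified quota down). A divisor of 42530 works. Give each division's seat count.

With modified divisor 42530: modified quotas Claybrook 6.232, Ashgrove 5.842, Millford 6.975, Fernley 4.615, Oakdale 14.049, Pinehurst 5.835, Stonebridge 5.711.
Rounding down: Claybrook 6, Ashgrove 5, Millford 6, Fernley 4, Oakdale 14, Pinehurst 5, Stonebridge 5 (total 45).

Claybrook: 6; Ashgrove: 5; Millford: 6; Fernley: 4; Oakdale: 14; Pinehurst: 5; Stonebridge: 5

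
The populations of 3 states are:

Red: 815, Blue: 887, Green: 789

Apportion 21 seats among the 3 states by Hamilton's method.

The standard divisor is 2491/21 ≈ 118.619.
Standard quotas: Red 6.871, Blue 7.478, Green 6.652.
Lower quotas: Red 6, Blue 7, Green 6 (sum 19, leaving 2 seats).
Remainders in descending order: Red 0.871, Green 0.652, Blue 0.478.
The surplus seats go to Red, Green.

Red: 7, Blue: 7, Green: 7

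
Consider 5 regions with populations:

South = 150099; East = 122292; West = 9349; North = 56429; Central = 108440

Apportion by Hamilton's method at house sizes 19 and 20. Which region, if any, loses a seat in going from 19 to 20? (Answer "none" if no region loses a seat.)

At 19 seats: South 6, East 5, West 0, North 3, Central 5.
At 20 seats: South 7, East 5, West 0, North 3, Central 5.
No region's allocation decreased.

none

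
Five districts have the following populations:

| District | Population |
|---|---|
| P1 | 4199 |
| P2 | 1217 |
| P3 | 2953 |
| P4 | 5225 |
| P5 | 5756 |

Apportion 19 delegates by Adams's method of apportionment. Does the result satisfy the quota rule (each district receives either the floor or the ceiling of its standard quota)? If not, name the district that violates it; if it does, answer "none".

none

Standard quotas: P1 4.123, P2 1.195, P3 2.900, P4 5.130, P5 5.652.
Adams allocation: P1 4, P2 2, P3 3, P4 5, P5 5.
Every allocation lies between the lower and upper quota.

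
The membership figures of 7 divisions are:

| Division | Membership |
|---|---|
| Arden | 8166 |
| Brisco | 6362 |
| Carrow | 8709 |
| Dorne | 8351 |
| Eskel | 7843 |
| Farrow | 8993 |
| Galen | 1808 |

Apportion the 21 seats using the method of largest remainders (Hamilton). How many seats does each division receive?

Arden 3, Brisco 3, Carrow 4, Dorne 3, Eskel 3, Farrow 4, Galen 1

Standard divisor: 50232 ÷ 21 = 2392.
Standard quotas: Arden 3.4139, Brisco 2.6597, Carrow 3.6409, Dorne 3.4912, Eskel 3.2788, Farrow 3.7596, Galen 0.7559.
Lower quotas: Arden 3, Brisco 2, Carrow 3, Dorne 3, Eskel 3, Farrow 3, Galen 0 (sum 17, leaving 4 seats).
Remainders in descending order: Farrow 0.7596, Galen 0.7559, Brisco 0.6597, Carrow 0.6409, Dorne 0.4912, Arden 0.4139, Eskel 0.2788.
Largest remainders: Farrow, Galen, Brisco, Carrow receive the extra seats.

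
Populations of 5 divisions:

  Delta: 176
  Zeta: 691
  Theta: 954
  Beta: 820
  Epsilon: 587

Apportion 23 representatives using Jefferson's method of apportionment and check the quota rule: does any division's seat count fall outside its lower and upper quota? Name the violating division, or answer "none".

Standard quotas: Delta 1.254, Zeta 4.923, Theta 6.797, Beta 5.843, Epsilon 4.182.
Jefferson allocation: Delta 1, Zeta 5, Theta 7, Beta 6, Epsilon 4.
Every allocation lies between the lower and upper quota.

none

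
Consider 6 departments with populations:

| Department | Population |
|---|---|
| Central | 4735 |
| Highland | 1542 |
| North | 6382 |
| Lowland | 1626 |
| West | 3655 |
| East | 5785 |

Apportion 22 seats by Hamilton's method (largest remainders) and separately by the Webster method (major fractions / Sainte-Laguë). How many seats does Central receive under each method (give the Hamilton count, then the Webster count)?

Hamilton: Central 4, Highland 2, North 6, Lowland 2, West 3, East 5.
Webster: Central 5, Highland 1, North 6, Lowland 2, West 3, East 5.
Central gets 4 under Hamilton and 5 under Webster.

4 and 5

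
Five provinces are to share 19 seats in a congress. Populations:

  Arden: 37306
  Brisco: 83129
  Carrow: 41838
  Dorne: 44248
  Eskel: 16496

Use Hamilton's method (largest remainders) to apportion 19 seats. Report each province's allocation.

Arden: 3, Brisco: 7, Carrow: 4, Dorne: 4, Eskel: 1

Total 223017; standard divisor 223017/19 ≈ 11737.737.
Standard quotas: Arden 3.1783, Brisco 7.0822, Carrow 3.5644, Dorne 3.7697, Eskel 1.4054.
Lower quotas: Arden 3, Brisco 7, Carrow 3, Dorne 3, Eskel 1 (sum 17, leaving 2 seats).
Remainders in descending order: Dorne 0.7697, Carrow 0.5644, Eskel 0.4054, Arden 0.1783, Brisco 0.0822.
Largest remainders: Dorne, Carrow receive the extra seats.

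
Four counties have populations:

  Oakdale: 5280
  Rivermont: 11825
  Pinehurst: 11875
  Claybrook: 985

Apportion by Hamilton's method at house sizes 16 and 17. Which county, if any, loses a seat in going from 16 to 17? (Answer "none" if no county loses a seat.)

Claybrook

At 16 seats: Oakdale 3, Rivermont 6, Pinehurst 6, Claybrook 1.
At 17 seats: Oakdale 3, Rivermont 7, Pinehurst 7, Claybrook 0.
Claybrook drops from 1 to 0.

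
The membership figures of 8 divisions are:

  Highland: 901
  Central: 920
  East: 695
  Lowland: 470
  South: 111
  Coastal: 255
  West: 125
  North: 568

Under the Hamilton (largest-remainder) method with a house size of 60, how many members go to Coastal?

4

Standard divisor: 4045 ÷ 60 ≈ 67.417.
Standard quotas: Highland 13.365, Central 13.646, East 10.309, Lowland 6.972, South 1.646, Coastal 3.782, West 1.854, North 8.425.
Lower quotas: Highland 13, Central 13, East 10, Lowland 6, South 1, Coastal 3, West 1, North 8 (sum 55, leaving 5 seats).
Remainders in descending order: Lowland 0.972, West 0.854, Coastal 0.782, Central 0.646, South 0.646, North 0.425, Highland 0.365, East 0.309.
Largest remainders: Lowland, West, Coastal, Central, South receive the extra seats.
Coastal receives 4.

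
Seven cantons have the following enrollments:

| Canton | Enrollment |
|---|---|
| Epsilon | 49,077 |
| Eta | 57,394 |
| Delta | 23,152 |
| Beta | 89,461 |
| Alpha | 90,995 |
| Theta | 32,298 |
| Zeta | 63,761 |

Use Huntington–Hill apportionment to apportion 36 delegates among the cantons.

Epsilon: 4, Eta: 5, Delta: 2, Beta: 8, Alpha: 8, Theta: 3, Zeta: 6

With divisor 11308: modified quotas Epsilon 4.340, Eta 5.076, Delta 2.047, Beta 7.911, Alpha 8.047, Theta 2.856, Zeta 5.639.
Geometric-mean thresholds: Epsilon √(4·5)=4.472, Eta √(5·6)=5.477, Delta √(2·3)=2.449, Beta √(7·8)=7.483, Alpha √(8·9)=8.485, Theta √(2·3)=2.449, Zeta √(5·6)=5.477.
Each quota rounded against its threshold gives Epsilon 4, Eta 5, Delta 2, Beta 8, Alpha 8, Theta 3, Zeta 6 (total 36).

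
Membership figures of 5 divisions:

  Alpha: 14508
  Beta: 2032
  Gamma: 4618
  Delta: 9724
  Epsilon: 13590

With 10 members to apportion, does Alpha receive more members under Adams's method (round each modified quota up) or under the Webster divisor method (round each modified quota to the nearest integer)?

Webster

Adams: Alpha 3, Beta 1, Gamma 1, Delta 2, Epsilon 3.
Webster: Alpha 4, Beta 0, Gamma 1, Delta 2, Epsilon 3.
Alpha gets 3 under Adams and 4 under Webster.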